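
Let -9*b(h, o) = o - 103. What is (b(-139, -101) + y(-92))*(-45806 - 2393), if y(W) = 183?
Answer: -29738783/3 ≈ -9.9129e+6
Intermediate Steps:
b(h, o) = 103/9 - o/9 (b(h, o) = -(o - 103)/9 = -(-103 + o)/9 = 103/9 - o/9)
(b(-139, -101) + y(-92))*(-45806 - 2393) = ((103/9 - ⅑*(-101)) + 183)*(-45806 - 2393) = ((103/9 + 101/9) + 183)*(-48199) = (68/3 + 183)*(-48199) = (617/3)*(-48199) = -29738783/3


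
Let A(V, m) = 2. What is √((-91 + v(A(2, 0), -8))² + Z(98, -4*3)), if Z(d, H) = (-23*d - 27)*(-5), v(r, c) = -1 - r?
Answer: 3*√2249 ≈ 142.27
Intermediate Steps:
Z(d, H) = 135 + 115*d (Z(d, H) = (-27 - 23*d)*(-5) = 135 + 115*d)
√((-91 + v(A(2, 0), -8))² + Z(98, -4*3)) = √((-91 + (-1 - 1*2))² + (135 + 115*98)) = √((-91 + (-1 - 2))² + (135 + 11270)) = √((-91 - 3)² + 11405) = √((-94)² + 11405) = √(8836 + 11405) = √20241 = 3*√2249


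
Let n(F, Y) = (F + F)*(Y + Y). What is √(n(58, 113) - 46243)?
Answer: I*√20027 ≈ 141.52*I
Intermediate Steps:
n(F, Y) = 4*F*Y (n(F, Y) = (2*F)*(2*Y) = 4*F*Y)
√(n(58, 113) - 46243) = √(4*58*113 - 46243) = √(26216 - 46243) = √(-20027) = I*√20027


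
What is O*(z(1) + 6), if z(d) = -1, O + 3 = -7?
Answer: -50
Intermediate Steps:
O = -10 (O = -3 - 7 = -10)
O*(z(1) + 6) = -10*(-1 + 6) = -10*5 = -50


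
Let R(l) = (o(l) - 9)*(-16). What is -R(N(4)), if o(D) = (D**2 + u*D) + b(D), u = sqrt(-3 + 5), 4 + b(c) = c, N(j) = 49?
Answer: 38992 + 784*sqrt(2) ≈ 40101.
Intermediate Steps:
b(c) = -4 + c
u = sqrt(2) ≈ 1.4142
o(D) = -4 + D + D**2 + D*sqrt(2) (o(D) = (D**2 + sqrt(2)*D) + (-4 + D) = (D**2 + D*sqrt(2)) + (-4 + D) = -4 + D + D**2 + D*sqrt(2))
R(l) = 208 - 16*l - 16*l**2 - 16*l*sqrt(2) (R(l) = ((-4 + l + l**2 + l*sqrt(2)) - 9)*(-16) = (-13 + l + l**2 + l*sqrt(2))*(-16) = 208 - 16*l - 16*l**2 - 16*l*sqrt(2))
-R(N(4)) = -(208 - 16*49 - 16*49**2 - 16*49*sqrt(2)) = -(208 - 784 - 16*2401 - 784*sqrt(2)) = -(208 - 784 - 38416 - 784*sqrt(2)) = -(-38992 - 784*sqrt(2)) = 38992 + 784*sqrt(2)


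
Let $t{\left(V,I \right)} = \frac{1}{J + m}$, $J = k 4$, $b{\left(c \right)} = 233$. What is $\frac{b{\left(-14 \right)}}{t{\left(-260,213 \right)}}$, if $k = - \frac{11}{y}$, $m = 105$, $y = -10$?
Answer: $\frac{127451}{5} \approx 25490.0$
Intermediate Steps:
$k = \frac{11}{10}$ ($k = - \frac{11}{-10} = \left(-11\right) \left(- \frac{1}{10}\right) = \frac{11}{10} \approx 1.1$)
$J = \frac{22}{5}$ ($J = \frac{11}{10} \cdot 4 = \frac{22}{5} \approx 4.4$)
$t{\left(V,I \right)} = \frac{5}{547}$ ($t{\left(V,I \right)} = \frac{1}{\frac{22}{5} + 105} = \frac{1}{\frac{547}{5}} = \frac{5}{547}$)
$\frac{b{\left(-14 \right)}}{t{\left(-260,213 \right)}} = \frac{233}{\frac{5}{547}} = 233 \cdot \frac{547}{5} = \frac{127451}{5}$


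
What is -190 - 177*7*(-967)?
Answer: 1197923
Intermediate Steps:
-190 - 177*7*(-967) = -190 - 1239*(-967) = -190 + 1198113 = 1197923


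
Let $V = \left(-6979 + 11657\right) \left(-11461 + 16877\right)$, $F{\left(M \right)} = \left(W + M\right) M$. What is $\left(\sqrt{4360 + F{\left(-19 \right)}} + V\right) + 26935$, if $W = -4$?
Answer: $25362983 + 3 \sqrt{533} \approx 2.5363 \cdot 10^{7}$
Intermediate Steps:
$F{\left(M \right)} = M \left(-4 + M\right)$ ($F{\left(M \right)} = \left(-4 + M\right) M = M \left(-4 + M\right)$)
$V = 25336048$ ($V = 4678 \cdot 5416 = 25336048$)
$\left(\sqrt{4360 + F{\left(-19 \right)}} + V\right) + 26935 = \left(\sqrt{4360 - 19 \left(-4 - 19\right)} + 25336048\right) + 26935 = \left(\sqrt{4360 - -437} + 25336048\right) + 26935 = \left(\sqrt{4360 + 437} + 25336048\right) + 26935 = \left(\sqrt{4797} + 25336048\right) + 26935 = \left(3 \sqrt{533} + 25336048\right) + 26935 = \left(25336048 + 3 \sqrt{533}\right) + 26935 = 25362983 + 3 \sqrt{533}$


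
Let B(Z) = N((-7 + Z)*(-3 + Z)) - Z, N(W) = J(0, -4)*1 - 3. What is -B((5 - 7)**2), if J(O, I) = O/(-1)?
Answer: 7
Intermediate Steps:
J(O, I) = -O (J(O, I) = O*(-1) = -O)
N(W) = -3 (N(W) = -1*0*1 - 3 = 0*1 - 3 = 0 - 3 = -3)
B(Z) = -3 - Z
-B((5 - 7)**2) = -(-3 - (5 - 7)**2) = -(-3 - 1*(-2)**2) = -(-3 - 1*4) = -(-3 - 4) = -1*(-7) = 7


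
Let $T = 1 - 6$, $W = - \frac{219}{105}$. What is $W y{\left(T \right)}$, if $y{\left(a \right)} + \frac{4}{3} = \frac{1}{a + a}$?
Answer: $\frac{3139}{1050} \approx 2.9895$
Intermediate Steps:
$W = - \frac{73}{35}$ ($W = \left(-219\right) \frac{1}{105} = - \frac{73}{35} \approx -2.0857$)
$T = -5$ ($T = 1 - 6 = -5$)
$y{\left(a \right)} = - \frac{4}{3} + \frac{1}{2 a}$ ($y{\left(a \right)} = - \frac{4}{3} + \frac{1}{a + a} = - \frac{4}{3} + \frac{1}{2 a}$)
$W y{\left(T \right)} = - \frac{73 \frac{3 - -40}{6 \left(-5\right)}}{35} = - \frac{73 \cdot \frac{1}{6} \left(- \frac{1}{5}\right) \left(3 + 40\right)}{35} = - \frac{73 \cdot \frac{1}{6} \left(- \frac{1}{5}\right) 43}{35} = \left(- \frac{73}{35}\right) \left(- \frac{43}{30}\right) = \frac{3139}{1050}$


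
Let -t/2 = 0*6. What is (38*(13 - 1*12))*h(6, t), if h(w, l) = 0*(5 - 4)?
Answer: 0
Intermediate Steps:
t = 0 (t = -0*6 = -2*0 = 0)
h(w, l) = 0 (h(w, l) = 0*1 = 0)
(38*(13 - 1*12))*h(6, t) = (38*(13 - 1*12))*0 = (38*(13 - 12))*0 = (38*1)*0 = 38*0 = 0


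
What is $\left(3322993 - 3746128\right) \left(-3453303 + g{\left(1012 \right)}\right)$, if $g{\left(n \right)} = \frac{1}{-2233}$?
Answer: $\frac{3262889444256000}{2233} \approx 1.4612 \cdot 10^{12}$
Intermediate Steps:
$g{\left(n \right)} = - \frac{1}{2233}$
$\left(3322993 - 3746128\right) \left(-3453303 + g{\left(1012 \right)}\right) = \left(3322993 - 3746128\right) \left(-3453303 - \frac{1}{2233}\right) = \left(-423135\right) \left(- \frac{7711225600}{2233}\right) = \frac{3262889444256000}{2233}$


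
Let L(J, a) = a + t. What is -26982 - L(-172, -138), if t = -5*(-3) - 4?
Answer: -26855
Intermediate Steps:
t = 11 (t = 15 - 4 = 11)
L(J, a) = 11 + a (L(J, a) = a + 11 = 11 + a)
-26982 - L(-172, -138) = -26982 - (11 - 138) = -26982 - 1*(-127) = -26982 + 127 = -26855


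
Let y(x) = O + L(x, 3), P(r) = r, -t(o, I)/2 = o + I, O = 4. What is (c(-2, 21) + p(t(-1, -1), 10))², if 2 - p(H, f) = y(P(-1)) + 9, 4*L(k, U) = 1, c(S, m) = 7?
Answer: 289/16 ≈ 18.063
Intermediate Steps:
t(o, I) = -2*I - 2*o (t(o, I) = -2*(o + I) = -2*(I + o) = -2*I - 2*o)
L(k, U) = ¼ (L(k, U) = (¼)*1 = ¼)
y(x) = 17/4 (y(x) = 4 + ¼ = 17/4)
p(H, f) = -45/4 (p(H, f) = 2 - (17/4 + 9) = 2 - 1*53/4 = 2 - 53/4 = -45/4)
(c(-2, 21) + p(t(-1, -1), 10))² = (7 - 45/4)² = (-17/4)² = 289/16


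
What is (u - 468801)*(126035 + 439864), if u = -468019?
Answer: -530145501180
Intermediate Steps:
(u - 468801)*(126035 + 439864) = (-468019 - 468801)*(126035 + 439864) = -936820*565899 = -530145501180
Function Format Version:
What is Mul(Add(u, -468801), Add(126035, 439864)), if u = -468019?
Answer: -530145501180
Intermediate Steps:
Mul(Add(u, -468801), Add(126035, 439864)) = Mul(Add(-468019, -468801), Add(126035, 439864)) = Mul(-936820, 565899) = -530145501180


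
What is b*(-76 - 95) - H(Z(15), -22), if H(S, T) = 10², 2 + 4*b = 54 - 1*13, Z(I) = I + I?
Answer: -7069/4 ≈ -1767.3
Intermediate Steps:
Z(I) = 2*I
b = 39/4 (b = -½ + (54 - 1*13)/4 = -½ + (54 - 13)/4 = -½ + (¼)*41 = -½ + 41/4 = 39/4 ≈ 9.7500)
H(S, T) = 100
b*(-76 - 95) - H(Z(15), -22) = 39*(-76 - 95)/4 - 1*100 = (39/4)*(-171) - 100 = -6669/4 - 100 = -7069/4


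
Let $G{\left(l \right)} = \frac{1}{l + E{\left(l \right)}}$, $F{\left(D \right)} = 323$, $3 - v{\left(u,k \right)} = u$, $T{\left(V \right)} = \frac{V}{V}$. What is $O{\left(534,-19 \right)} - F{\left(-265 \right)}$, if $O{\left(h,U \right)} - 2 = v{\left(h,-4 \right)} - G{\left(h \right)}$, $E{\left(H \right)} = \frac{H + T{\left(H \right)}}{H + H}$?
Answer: $- \frac{486362712}{570847} \approx -852.0$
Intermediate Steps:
$T{\left(V \right)} = 1$
$v{\left(u,k \right)} = 3 - u$
$E{\left(H \right)} = \frac{1 + H}{2 H}$ ($E{\left(H \right)} = \frac{H + 1}{H + H} = \frac{1 + H}{2 H}$)
$G{\left(l \right)} = \frac{1}{l + \frac{1 + l}{2 l}}$
$O{\left(h,U \right)} = 5 - h - \frac{2 h}{1 + h + 2 h^{2}}$ ($O{\left(h,U \right)} = 2 - \left(-3 + h + \frac{2 h}{1 + h + 2 h^{2}}\right) = 5 - h - \frac{2 h}{1 + h + 2 h^{2}}$)
$O{\left(534,-19 \right)} - F{\left(-265 \right)} = \left(5 - 534 - \frac{1}{534 + \frac{1 + 534}{2 \cdot 534}}\right) - 323 = \left(5 - 534 - \frac{1}{534 + \frac{1}{2} \cdot \frac{1}{534} \cdot 535}\right) - 323 = \left(5 - 534 - \frac{1}{534 + \frac{535}{1068}}\right) - 323 = \left(5 - 534 - \frac{1}{\frac{570847}{1068}}\right) - 323 = \left(5 - 534 - \frac{1068}{570847}\right) - 323 = - \frac{301979131}{570847} - 323 = - \frac{486362712}{570847}$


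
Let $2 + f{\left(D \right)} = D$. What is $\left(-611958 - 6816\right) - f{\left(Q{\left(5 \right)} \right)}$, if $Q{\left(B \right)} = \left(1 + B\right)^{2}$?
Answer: $-618808$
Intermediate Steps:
$f{\left(D \right)} = -2 + D$
$\left(-611958 - 6816\right) - f{\left(Q{\left(5 \right)} \right)} = \left(-611958 - 6816\right) - \left(-2 + \left(1 + 5\right)^{2}\right) = \left(-611958 - 6816\right) - \left(-2 + 6^{2}\right) = -618774 - \left(-2 + 36\right) = -618774 - 34 = -618808$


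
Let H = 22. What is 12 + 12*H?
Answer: 276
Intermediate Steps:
12 + 12*H = 12 + 12*22 = 12 + 264 = 276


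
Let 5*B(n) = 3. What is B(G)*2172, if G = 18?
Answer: 6516/5 ≈ 1303.2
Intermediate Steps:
B(n) = ⅗ (B(n) = (⅕)*3 = ⅗)
B(G)*2172 = (⅗)*2172 = 6516/5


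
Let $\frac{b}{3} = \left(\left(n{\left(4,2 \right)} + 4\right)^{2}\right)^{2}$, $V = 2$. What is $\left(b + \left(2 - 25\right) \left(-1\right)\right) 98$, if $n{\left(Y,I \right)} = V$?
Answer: $383278$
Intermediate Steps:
$n{\left(Y,I \right)} = 2$
$b = 3888$ ($b = 3 \left(\left(2 + 4\right)^{2}\right)^{2} = 3 \left(6^{2}\right)^{2} = 3 \cdot 36^{2} = 3 \cdot 1296 = 3888$)
$\left(b + \left(2 - 25\right) \left(-1\right)\right) 98 = \left(3888 + \left(2 - 25\right) \left(-1\right)\right) 98 = \left(3888 - -23\right) 98 = \left(3888 + 23\right) 98 = 3911 \cdot 98 = 383278$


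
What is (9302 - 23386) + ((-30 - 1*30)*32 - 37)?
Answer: -16041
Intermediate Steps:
(9302 - 23386) + ((-30 - 1*30)*32 - 37) = -14084 + ((-30 - 30)*32 - 37) = -14084 + (-60*32 - 37) = -14084 + (-1920 - 37) = -14084 - 1957 = -16041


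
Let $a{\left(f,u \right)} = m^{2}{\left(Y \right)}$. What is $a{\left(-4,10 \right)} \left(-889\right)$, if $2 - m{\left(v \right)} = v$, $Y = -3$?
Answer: $-22225$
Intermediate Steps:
$m{\left(v \right)} = 2 - v$
$a{\left(f,u \right)} = 25$ ($a{\left(f,u \right)} = \left(2 - -3\right)^{2} = \left(2 + 3\right)^{2} = 5^{2} = 25$)
$a{\left(-4,10 \right)} \left(-889\right) = 25 \left(-889\right) = -22225$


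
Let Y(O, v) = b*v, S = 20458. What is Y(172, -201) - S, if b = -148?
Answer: 9290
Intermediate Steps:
Y(O, v) = -148*v
Y(172, -201) - S = -148*(-201) - 1*20458 = 29748 - 20458 = 9290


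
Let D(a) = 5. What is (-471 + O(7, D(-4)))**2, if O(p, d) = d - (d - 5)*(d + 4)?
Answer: 217156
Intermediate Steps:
O(p, d) = d - (-5 + d)*(4 + d)
(-471 + O(7, D(-4)))**2 = (-471 + (20 - 1*5**2 + 2*5))**2 = (-471 + (20 - 1*25 + 10))**2 = (-471 + (20 - 25 + 10))**2 = (-471 + 5)**2 = (-466)**2 = 217156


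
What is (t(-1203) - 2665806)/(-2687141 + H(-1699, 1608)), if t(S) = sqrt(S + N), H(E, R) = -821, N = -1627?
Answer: 1332903/1343981 - I*sqrt(2830)/2687962 ≈ 0.99176 - 1.9791e-5*I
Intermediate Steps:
t(S) = sqrt(-1627 + S) (t(S) = sqrt(S - 1627) = sqrt(-1627 + S))
(t(-1203) - 2665806)/(-2687141 + H(-1699, 1608)) = (sqrt(-1627 - 1203) - 2665806)/(-2687141 - 821) = (sqrt(-2830) - 2665806)/(-2687962) = (I*sqrt(2830) - 2665806)*(-1/2687962) = (-2665806 + I*sqrt(2830))*(-1/2687962) = 1332903/1343981 - I*sqrt(2830)/2687962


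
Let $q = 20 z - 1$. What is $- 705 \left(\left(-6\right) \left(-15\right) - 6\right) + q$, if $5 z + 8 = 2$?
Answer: $-59245$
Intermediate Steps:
$z = - \frac{6}{5}$ ($z = - \frac{8}{5} + \frac{1}{5} \cdot 2 = - \frac{8}{5} + \frac{2}{5} = - \frac{6}{5} \approx -1.2$)
$q = -25$ ($q = 20 \left(- \frac{6}{5}\right) - 1 = -24 - 1 = -25$)
$- 705 \left(\left(-6\right) \left(-15\right) - 6\right) + q = - 705 \left(\left(-6\right) \left(-15\right) - 6\right) - 25 = - 705 \left(90 - 6\right) - 25 = \left(-705\right) 84 - 25 = -59220 - 25 = -59245$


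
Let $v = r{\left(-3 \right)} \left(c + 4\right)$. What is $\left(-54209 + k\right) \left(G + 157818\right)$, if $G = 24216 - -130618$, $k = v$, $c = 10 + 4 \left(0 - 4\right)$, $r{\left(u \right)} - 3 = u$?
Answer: $-16948552268$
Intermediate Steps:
$r{\left(u \right)} = 3 + u$
$c = -6$ ($c = 10 + 4 \left(0 - 4\right) = 10 + 4 \left(-4\right) = 10 - 16 = -6$)
$v = 0$ ($v = \left(3 - 3\right) \left(-6 + 4\right) = 0 \left(-2\right) = 0$)
$k = 0$
$G = 154834$ ($G = 24216 + 130618 = 154834$)
$\left(-54209 + k\right) \left(G + 157818\right) = \left(-54209 + 0\right) \left(154834 + 157818\right) = \left(-54209\right) 312652 = -16948552268$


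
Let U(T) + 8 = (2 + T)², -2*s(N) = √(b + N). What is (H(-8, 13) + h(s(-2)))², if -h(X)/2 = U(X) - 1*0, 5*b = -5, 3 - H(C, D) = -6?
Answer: 1177/4 + 148*I*√3 ≈ 294.25 + 256.34*I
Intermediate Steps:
H(C, D) = 9 (H(C, D) = 3 - 1*(-6) = 3 + 6 = 9)
b = -1 (b = (⅕)*(-5) = -1)
s(N) = -√(-1 + N)/2
U(T) = -8 + (2 + T)²
h(X) = 16 - 2*(2 + X)² (h(X) = -2*((-8 + (2 + X)²) - 1*0) = -2*((-8 + (2 + X)²) + 0) = -2*(-8 + (2 + X)²) = 16 - 2*(2 + X)²)
(H(-8, 13) + h(s(-2)))² = (9 + (16 - 2*(2 - √(-1 - 2)/2)²))² = (9 + (16 - 2*(2 - I*√3/2)²))² = (25 - 2*(2 - I*√3/2)²)²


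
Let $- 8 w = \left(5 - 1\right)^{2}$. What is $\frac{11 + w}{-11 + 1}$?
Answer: $- \frac{9}{10} \approx -0.9$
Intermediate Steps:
$w = -2$ ($w = - \frac{\left(5 - 1\right)^{2}}{8} = - \frac{4^{2}}{8} = \left(- \frac{1}{8}\right) 16 = -2$)
$\frac{11 + w}{-11 + 1} = \frac{11 - 2}{-11 + 1} = \frac{9}{-10} = 9 \left(- \frac{1}{10}\right) = - \frac{9}{10}$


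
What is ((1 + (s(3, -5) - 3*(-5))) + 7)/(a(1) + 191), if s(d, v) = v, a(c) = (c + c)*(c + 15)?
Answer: 18/223 ≈ 0.080717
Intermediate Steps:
a(c) = 2*c*(15 + c) (a(c) = (2*c)*(15 + c) = 2*c*(15 + c))
((1 + (s(3, -5) - 3*(-5))) + 7)/(a(1) + 191) = ((1 + (-5 - 3*(-5))) + 7)/(2*1*(15 + 1) + 191) = ((1 + (-5 + 15)) + 7)/(2*1*16 + 191) = ((1 + 10) + 7)/(32 + 191) = (11 + 7)/223 = 18*(1/223) = 18/223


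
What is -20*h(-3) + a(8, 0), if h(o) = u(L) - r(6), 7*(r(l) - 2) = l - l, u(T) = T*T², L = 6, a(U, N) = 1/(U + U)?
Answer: -68479/16 ≈ -4279.9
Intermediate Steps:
a(U, N) = 1/(2*U)
u(T) = T³
r(l) = 2 (r(l) = 2 + (l - l)/7 = 2 + (⅐)*0 = 2 + 0 = 2)
h(o) = 214 (h(o) = 6³ - 1*2 = 216 - 2 = 214)
-20*h(-3) + a(8, 0) = -20*214 + (½)/8 = -4280 + (½)*(⅛) = -4280 + 1/16 = -68479/16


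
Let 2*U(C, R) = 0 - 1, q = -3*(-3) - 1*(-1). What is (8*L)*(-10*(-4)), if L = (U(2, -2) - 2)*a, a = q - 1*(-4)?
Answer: -11200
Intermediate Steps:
q = 10 (q = 9 + 1 = 10)
U(C, R) = -½ (U(C, R) = (0 - 1)/2 = (½)*(-1) = -½)
a = 14 (a = 10 - 1*(-4) = 10 + 4 = 14)
L = -35 (L = (-½ - 2)*14 = -5/2*14 = -35)
(8*L)*(-10*(-4)) = (8*(-35))*(-10*(-4)) = -280*40 = -11200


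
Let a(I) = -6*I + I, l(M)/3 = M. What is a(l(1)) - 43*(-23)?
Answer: 974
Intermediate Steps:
l(M) = 3*M
a(I) = -5*I
a(l(1)) - 43*(-23) = -15 - 43*(-23) = -5*3 + 989 = -15 + 989 = 974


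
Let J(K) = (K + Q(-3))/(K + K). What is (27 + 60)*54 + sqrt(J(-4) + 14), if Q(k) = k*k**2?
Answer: 4698 + sqrt(286)/4 ≈ 4702.2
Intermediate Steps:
Q(k) = k**3
J(K) = (-27 + K)/(2*K) (J(K) = (K + (-3)**3)/(K + K) = (K - 27)/((2*K)) = (-27 + K)*(1/(2*K)) = (-27 + K)/(2*K))
(27 + 60)*54 + sqrt(J(-4) + 14) = (27 + 60)*54 + sqrt((1/2)*(-27 - 4)/(-4) + 14) = 87*54 + sqrt((1/2)*(-1/4)*(-31) + 14) = 4698 + sqrt(31/8 + 14) = 4698 + sqrt(143/8) = 4698 + sqrt(286)/4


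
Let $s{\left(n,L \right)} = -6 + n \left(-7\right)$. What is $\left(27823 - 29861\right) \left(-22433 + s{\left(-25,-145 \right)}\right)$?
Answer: $45374032$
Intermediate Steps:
$s{\left(n,L \right)} = -6 - 7 n$
$\left(27823 - 29861\right) \left(-22433 + s{\left(-25,-145 \right)}\right) = \left(27823 - 29861\right) \left(-22433 - -169\right) = - 2038 \left(-22433 + \left(-6 + 175\right)\right) = - 2038 \left(-22433 + 169\right) = \left(-2038\right) \left(-22264\right) = 45374032$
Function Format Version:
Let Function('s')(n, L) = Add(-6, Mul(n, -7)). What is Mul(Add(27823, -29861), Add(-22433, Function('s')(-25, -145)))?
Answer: 45374032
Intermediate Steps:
Function('s')(n, L) = Add(-6, Mul(-7, n))
Mul(Add(27823, -29861), Add(-22433, Function('s')(-25, -145))) = Mul(Add(27823, -29861), Add(-22433, Add(-6, Mul(-7, -25)))) = Mul(-2038, Add(-22433, Add(-6, 175))) = Mul(-2038, Add(-22433, 169)) = Mul(-2038, -22264) = 45374032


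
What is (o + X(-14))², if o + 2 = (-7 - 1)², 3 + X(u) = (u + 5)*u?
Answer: 34225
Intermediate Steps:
X(u) = -3 + u*(5 + u) (X(u) = -3 + (u + 5)*u = -3 + (5 + u)*u = -3 + u*(5 + u))
o = 62 (o = -2 + (-7 - 1)² = -2 + (-8)² = -2 + 64 = 62)
(o + X(-14))² = (62 + (-3 + (-14)² + 5*(-14)))² = (62 + (-3 + 196 - 70))² = (62 + 123)² = 185² = 34225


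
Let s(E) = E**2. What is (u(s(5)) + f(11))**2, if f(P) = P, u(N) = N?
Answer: 1296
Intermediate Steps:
(u(s(5)) + f(11))**2 = (5**2 + 11)**2 = (25 + 11)**2 = 36**2 = 1296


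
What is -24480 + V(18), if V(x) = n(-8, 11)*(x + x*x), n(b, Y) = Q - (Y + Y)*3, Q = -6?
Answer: -49104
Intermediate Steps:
n(b, Y) = -6 - 6*Y (n(b, Y) = -6 - (Y + Y)*3 = -6 - 2*Y*3 = -6 - 6*Y)
V(x) = -72*x - 72*x**2 (V(x) = (-6 - 6*11)*(x + x*x) = (-6 - 66)*(x + x**2) = -72*(x + x**2) = -72*x - 72*x**2)
-24480 + V(18) = -24480 - 72*18*(1 + 18) = -24480 - 72*18*19 = -24480 - 24624 = -49104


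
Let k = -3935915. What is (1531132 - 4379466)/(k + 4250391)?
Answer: -1424167/157238 ≈ -9.0574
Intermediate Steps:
(1531132 - 4379466)/(k + 4250391) = (1531132 - 4379466)/(-3935915 + 4250391) = -2848334/314476 = -2848334*1/314476 = -1424167/157238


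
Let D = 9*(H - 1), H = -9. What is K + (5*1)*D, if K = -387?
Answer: -837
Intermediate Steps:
D = -90 (D = 9*(-9 - 1) = 9*(-10) = -90)
K + (5*1)*D = -387 + (5*1)*(-90) = -387 + 5*(-90) = -387 - 450 = -837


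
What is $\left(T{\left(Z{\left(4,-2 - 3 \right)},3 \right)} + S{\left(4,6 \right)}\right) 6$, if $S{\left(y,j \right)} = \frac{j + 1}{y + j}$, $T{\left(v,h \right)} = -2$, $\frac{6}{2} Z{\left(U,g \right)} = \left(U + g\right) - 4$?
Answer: $- \frac{39}{5} \approx -7.8$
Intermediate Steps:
$Z{\left(U,g \right)} = - \frac{4}{3} + \frac{U}{3} + \frac{g}{3}$ ($Z{\left(U,g \right)} = \frac{\left(U + g\right) - 4}{3} = \frac{-4 + U + g}{3} = - \frac{4}{3} + \frac{U}{3} + \frac{g}{3}$)
$S{\left(y,j \right)} = \frac{1 + j}{j + y}$
$\left(T{\left(Z{\left(4,-2 - 3 \right)},3 \right)} + S{\left(4,6 \right)}\right) 6 = \left(-2 + \frac{1 + 6}{6 + 4}\right) 6 = \left(-2 + \frac{1}{10} \cdot 7\right) 6 = \left(-2 + \frac{7}{10}\right) 6 = \left(- \frac{13}{10}\right) 6 = - \frac{39}{5}$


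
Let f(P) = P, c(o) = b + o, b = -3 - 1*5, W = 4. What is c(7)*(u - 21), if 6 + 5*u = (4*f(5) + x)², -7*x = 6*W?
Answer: -8017/245 ≈ -32.722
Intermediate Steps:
b = -8 (b = -3 - 5 = -8)
c(o) = -8 + o
x = -24/7 (x = -6*4/7 = -⅐*24 = -24/7 ≈ -3.4286)
u = 13162/245 (u = -6/5 + (4*5 - 24/7)²/5 = -6/5 + (20 - 24/7)²/5 = -6/5 + (116/7)²/5 = -6/5 + (⅕)*(13456/49) = -6/5 + 13456/245 = 13162/245 ≈ 53.722)
c(7)*(u - 21) = (-8 + 7)*(13162/245 - 21) = -1*8017/245 = -8017/245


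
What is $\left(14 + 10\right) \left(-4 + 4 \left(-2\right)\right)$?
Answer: $-288$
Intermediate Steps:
$\left(14 + 10\right) \left(-4 + 4 \left(-2\right)\right) = 24 \left(-4 - 8\right) = 24 \left(-12\right) = -288$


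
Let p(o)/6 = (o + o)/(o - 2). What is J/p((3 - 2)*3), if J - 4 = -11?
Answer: -7/36 ≈ -0.19444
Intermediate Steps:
J = -7 (J = 4 - 11 = -7)
p(o) = 12*o/(-2 + o) (p(o) = 6*((o + o)/(o - 2)) = 6*((2*o)/(-2 + o)) = 6*(2*o/(-2 + o)) = 12*o/(-2 + o))
J/p((3 - 2)*3) = -7*(-2 + (3 - 2)*3)/(36*(3 - 2)) = -7/(12*(1*3)/(-2 + 1*3)) = -7/(12*3/(-2 + 3)) = -7/(12*3/1) = -7/(12*3*1) = -7/36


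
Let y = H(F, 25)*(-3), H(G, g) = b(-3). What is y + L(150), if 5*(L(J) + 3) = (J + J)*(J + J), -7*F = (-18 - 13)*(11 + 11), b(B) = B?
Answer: 18006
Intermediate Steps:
F = 682/7 (F = -(-18 - 13)*(11 + 11)/7 = -(-31)*22/7 = -⅐*(-682) = 682/7 ≈ 97.429)
L(J) = -3 + 4*J²/5 (L(J) = -3 + ((J + J)*(J + J))/5 = -3 + ((2*J)*(2*J))/5 = -3 + (4*J²)/5 = -3 + 4*J²/5)
H(G, g) = -3
y = 9 (y = -3*(-3) = 9)
y + L(150) = 9 + (-3 + (⅘)*150²) = 9 + (-3 + (⅘)*22500) = 9 + (-3 + 18000) = 9 + 17997 = 18006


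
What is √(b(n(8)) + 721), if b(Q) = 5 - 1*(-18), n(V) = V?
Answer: 2*√186 ≈ 27.276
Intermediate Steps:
b(Q) = 23 (b(Q) = 5 + 18 = 23)
√(b(n(8)) + 721) = √(23 + 721) = √744 = 2*√186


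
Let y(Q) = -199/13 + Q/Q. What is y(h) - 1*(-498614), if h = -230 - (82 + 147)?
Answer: 6481796/13 ≈ 4.9860e+5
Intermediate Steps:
h = -459 (h = -230 - 1*229 = -230 - 229 = -459)
y(Q) = -186/13 (y(Q) = -199*1/13 + 1 = -199/13 + 1 = -186/13)
y(h) - 1*(-498614) = -186/13 - 1*(-498614) = -186/13 + 498614 = 6481796/13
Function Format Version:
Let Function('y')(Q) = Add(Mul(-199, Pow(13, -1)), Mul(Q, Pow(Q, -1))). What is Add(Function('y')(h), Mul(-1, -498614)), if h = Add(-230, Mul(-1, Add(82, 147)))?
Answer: Rational(6481796, 13) ≈ 4.9860e+5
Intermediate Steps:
h = -459 (h = Add(-230, Mul(-1, 229)) = Add(-230, -229) = -459)
Function('y')(Q) = Rational(-186, 13) (Function('y')(Q) = Add(Mul(-199, Rational(1, 13)), 1) = Add(Rational(-199, 13), 1) = Rational(-186, 13))
Add(Function('y')(h), Mul(-1, -498614)) = Add(Rational(-186, 13), Mul(-1, -498614)) = Add(Rational(-186, 13), 498614) = Rational(6481796, 13)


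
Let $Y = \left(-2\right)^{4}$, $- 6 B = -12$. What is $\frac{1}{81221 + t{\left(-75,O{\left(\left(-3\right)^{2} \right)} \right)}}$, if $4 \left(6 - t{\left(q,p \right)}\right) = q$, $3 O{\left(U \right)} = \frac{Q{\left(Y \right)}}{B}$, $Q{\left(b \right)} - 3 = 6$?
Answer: $\frac{4}{324983} \approx 1.2308 \cdot 10^{-5}$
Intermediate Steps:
$B = 2$ ($B = \left(- \frac{1}{6}\right) \left(-12\right) = 2$)
$Y = 16$
$Q{\left(b \right)} = 9$ ($Q{\left(b \right)} = 3 + 6 = 9$)
$O{\left(U \right)} = \frac{3}{2}$ ($O{\left(U \right)} = \frac{9 \cdot \frac{1}{2}}{3} = \frac{1}{3} \cdot \frac{9}{2} = \frac{3}{2}$)
$t{\left(q,p \right)} = 6 - \frac{q}{4}$
$\frac{1}{81221 + t{\left(-75,O{\left(\left(-3\right)^{2} \right)} \right)}} = \frac{1}{81221 + \left(6 - - \frac{75}{4}\right)} = \frac{1}{81221 + \left(6 + \frac{75}{4}\right)} = \frac{1}{81221 + \frac{99}{4}} = \frac{1}{\frac{324983}{4}} = \frac{4}{324983}$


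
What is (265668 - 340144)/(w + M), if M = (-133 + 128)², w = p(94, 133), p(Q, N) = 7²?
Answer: -37238/37 ≈ -1006.4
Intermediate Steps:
p(Q, N) = 49
w = 49
M = 25 (M = (-5)² = 25)
(265668 - 340144)/(w + M) = (265668 - 340144)/(49 + 25) = -74476/74 = -74476*1/74 = -37238/37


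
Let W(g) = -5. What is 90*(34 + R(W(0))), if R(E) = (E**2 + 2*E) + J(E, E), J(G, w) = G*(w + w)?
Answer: 8910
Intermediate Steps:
J(G, w) = 2*G*w (J(G, w) = G*(2*w) = 2*G*w)
R(E) = 2*E + 3*E**2 (R(E) = (E**2 + 2*E) + 2*E*E = (E**2 + 2*E) + 2*E**2 = 2*E + 3*E**2)
90*(34 + R(W(0))) = 90*(34 - 5*(2 + 3*(-5))) = 90*(34 - 5*(2 - 15)) = 90*(34 - 5*(-13)) = 90*(34 + 65) = 90*99 = 8910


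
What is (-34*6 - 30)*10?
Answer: -2340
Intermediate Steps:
(-34*6 - 30)*10 = (-204 - 30)*10 = -234*10 = -2340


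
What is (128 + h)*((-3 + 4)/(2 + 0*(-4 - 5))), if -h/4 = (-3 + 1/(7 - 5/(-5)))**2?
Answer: 1519/32 ≈ 47.469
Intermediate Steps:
h = -529/16 (h = -4*(-3 + 1/(7 - 5/(-5)))**2 = -4*(-3 + 1/(7 - 5*(-1/5)))**2 = -4*(-3 + 1/(7 + 1))**2 = -4*(-3 + 1/8)**2 = -4*(-23/8)**2 = -4*529/64 = -529/16 ≈ -33.063)
(128 + h)*((-3 + 4)/(2 + 0*(-4 - 5))) = (128 - 529/16)*((-3 + 4)/(2 + 0*(-4 - 5))) = 1519*(1/(2 + 0*(-9)))/16 = 1519*(1/(2 + 0))/16 = 1519*(1/2)/16 = 1519*(1*(1/2))/16 = (1519/16)*(1/2) = 1519/32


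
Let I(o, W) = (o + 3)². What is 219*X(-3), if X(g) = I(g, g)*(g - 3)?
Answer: 0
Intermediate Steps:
I(o, W) = (3 + o)²
X(g) = (3 + g)²*(-3 + g) (X(g) = (3 + g)²*(g - 3) = (3 + g)²*(-3 + g))
219*X(-3) = 219*((3 - 3)²*(-3 - 3)) = 219*(0²*(-6)) = 219*(0*(-6)) = 219*0 = 0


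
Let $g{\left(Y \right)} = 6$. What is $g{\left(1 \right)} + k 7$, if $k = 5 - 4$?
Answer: $13$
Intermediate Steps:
$k = 1$ ($k = 5 - 4 = 1$)
$g{\left(1 \right)} + k 7 = 6 + 1 \cdot 7 = 6 + 7 = 13$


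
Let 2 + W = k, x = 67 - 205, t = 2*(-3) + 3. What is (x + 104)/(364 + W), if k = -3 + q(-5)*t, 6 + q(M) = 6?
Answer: -34/359 ≈ -0.094707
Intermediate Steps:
q(M) = 0 (q(M) = -6 + 6 = 0)
t = -3 (t = -6 + 3 = -3)
x = -138
k = -3 (k = -3 + 0*(-3) = -3 + 0 = -3)
W = -5 (W = -2 - 3 = -5)
(x + 104)/(364 + W) = (-138 + 104)/(364 - 5) = -34/359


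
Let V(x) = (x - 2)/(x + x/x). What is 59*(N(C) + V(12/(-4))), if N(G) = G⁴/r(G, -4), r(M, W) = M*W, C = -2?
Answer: 531/2 ≈ 265.50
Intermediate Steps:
N(G) = -G³/4 (N(G) = G⁴/((G*(-4))) = G⁴/((-4*G)) = G⁴*(-1/(4*G)) = -G³/4)
V(x) = (-2 + x)/(1 + x) (V(x) = (-2 + x)/(x + 1) = (-2 + x)/(1 + x))
59*(N(C) + V(12/(-4))) = 59*(-¼*(-2)³ + (-2 + 12/(-4))/(1 + 12/(-4))) = 59*(-¼*(-8) + (-2 + 12*(-¼))/(1 + 12*(-¼))) = 59*(2 + (-2 - 3)/(1 - 3)) = 59*(2 - 5/(-2)) = 59*(2 - ½*(-5)) = 59*(2 + 5/2) = 59*(9/2) = 531/2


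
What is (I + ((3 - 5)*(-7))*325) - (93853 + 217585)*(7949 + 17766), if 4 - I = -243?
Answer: -8008623373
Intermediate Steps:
I = 247 (I = 4 - 1*(-243) = 4 + 243 = 247)
(I + ((3 - 5)*(-7))*325) - (93853 + 217585)*(7949 + 17766) = (247 + ((3 - 5)*(-7))*325) - (93853 + 217585)*(7949 + 17766) = (247 - 2*(-7)*325) - 311438*25715 = (247 + 14*325) - 1*8008628170 = (247 + 4550) - 8008628170 = 4797 - 8008628170 = -8008623373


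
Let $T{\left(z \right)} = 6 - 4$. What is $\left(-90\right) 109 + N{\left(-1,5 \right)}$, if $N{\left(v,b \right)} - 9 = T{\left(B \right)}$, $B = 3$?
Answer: $-9799$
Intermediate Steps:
$T{\left(z \right)} = 2$ ($T{\left(z \right)} = 6 - 4 = 2$)
$N{\left(v,b \right)} = 11$ ($N{\left(v,b \right)} = 9 + 2 = 11$)
$\left(-90\right) 109 + N{\left(-1,5 \right)} = \left(-90\right) 109 + 11 = -9810 + 11 = -9799$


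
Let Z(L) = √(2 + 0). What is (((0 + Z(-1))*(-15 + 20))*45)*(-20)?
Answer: -4500*√2 ≈ -6364.0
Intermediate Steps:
Z(L) = √2
(((0 + Z(-1))*(-15 + 20))*45)*(-20) = (((0 + √2)*(-15 + 20))*45)*(-20) = ((√2*5)*45)*(-20) = ((5*√2)*45)*(-20) = (225*√2)*(-20) = -4500*√2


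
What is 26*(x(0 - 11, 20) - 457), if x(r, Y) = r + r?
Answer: -12454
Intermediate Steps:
x(r, Y) = 2*r
26*(x(0 - 11, 20) - 457) = 26*(2*(0 - 11) - 457) = 26*(2*(-11) - 457) = 26*(-22 - 457) = 26*(-479) = -12454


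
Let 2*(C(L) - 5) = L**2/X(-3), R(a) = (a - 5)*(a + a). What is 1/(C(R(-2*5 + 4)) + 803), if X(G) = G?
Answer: -1/2096 ≈ -0.00047710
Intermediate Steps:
R(a) = 2*a*(-5 + a) (R(a) = (-5 + a)*(2*a) = 2*a*(-5 + a))
C(L) = 5 - L**2/6 (C(L) = 5 + (L**2/(-3))/2 = 5 + (-L**2/3)/2 = 5 - L**2/6)
1/(C(R(-2*5 + 4)) + 803) = 1/((5 - 4*(-5 + (-2*5 + 4))**2*(-2*5 + 4)**2/6) + 803) = 1/((5 - 4*(-10 + 4)**2*(-5 + (-10 + 4))**2/6) + 803) = 1/((5 - 144*(-5 - 6)**2/6) + 803) = 1/((5 - (2*(-6)*(-11))**2/6) + 803) = 1/((5 - 1/6*132**2) + 803) = 1/((5 - 1/6*17424) + 803) = 1/((5 - 2904) + 803) = 1/(-2899 + 803) = 1/(-2096) = -1/2096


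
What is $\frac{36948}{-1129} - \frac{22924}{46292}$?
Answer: $- \frac{434069503}{13065917} \approx -33.221$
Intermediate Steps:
$\frac{36948}{-1129} - \frac{22924}{46292} = 36948 \left(- \frac{1}{1129}\right) - \frac{5731}{11573} = - \frac{36948}{1129} - \frac{5731}{11573} = - \frac{434069503}{13065917}$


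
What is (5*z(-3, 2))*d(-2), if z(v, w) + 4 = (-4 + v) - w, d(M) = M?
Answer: 130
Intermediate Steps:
z(v, w) = -8 + v - w (z(v, w) = -4 + ((-4 + v) - w) = -4 + (-4 + v - w) = -8 + v - w)
(5*z(-3, 2))*d(-2) = (5*(-8 - 3 - 1*2))*(-2) = (5*(-8 - 3 - 2))*(-2) = (5*(-13))*(-2) = -65*(-2) = 130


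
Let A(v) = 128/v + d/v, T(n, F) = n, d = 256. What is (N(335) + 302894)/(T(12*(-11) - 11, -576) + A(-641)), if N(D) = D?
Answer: -194369789/92047 ≈ -2111.6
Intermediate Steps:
A(v) = 384/v (A(v) = 128/v + 256/v = 384/v)
(N(335) + 302894)/(T(12*(-11) - 11, -576) + A(-641)) = (335 + 302894)/((12*(-11) - 11) + 384/(-641)) = 303229/((-132 - 11) + 384*(-1/641)) = 303229/(-143 - 384/641) = 303229/(-92047/641) = 303229*(-641/92047) = -194369789/92047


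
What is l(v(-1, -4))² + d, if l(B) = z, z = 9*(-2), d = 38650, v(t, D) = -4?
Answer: 38974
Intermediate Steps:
z = -18
l(B) = -18
l(v(-1, -4))² + d = (-18)² + 38650 = 324 + 38650 = 38974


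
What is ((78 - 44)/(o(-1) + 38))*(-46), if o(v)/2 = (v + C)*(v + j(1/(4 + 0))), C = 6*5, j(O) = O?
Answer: 3128/11 ≈ 284.36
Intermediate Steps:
C = 30
o(v) = 2*(30 + v)*(¼ + v) (o(v) = 2*((v + 30)*(v + 1/(4 + 0))) = 2*((30 + v)*(v + 1/4)) = 2*((30 + v)*(v + ¼)) = 2*((30 + v)*(¼ + v)) = 2*(30 + v)*(¼ + v))
((78 - 44)/(o(-1) + 38))*(-46) = ((78 - 44)/((15 + 2*(-1)² + (121/2)*(-1)) + 38))*(-46) = (34/((15 + 2*1 - 121/2) + 38))*(-46) = (34/((15 + 2 - 121/2) + 38))*(-46) = (34/(-87/2 + 38))*(-46) = (34/(-11/2))*(-46) = (34*(-2/11))*(-46) = -68/11*(-46) = 3128/11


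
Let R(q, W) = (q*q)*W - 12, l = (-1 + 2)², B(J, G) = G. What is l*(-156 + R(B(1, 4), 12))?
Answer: 24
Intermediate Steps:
l = 1 (l = 1² = 1)
R(q, W) = -12 + W*q² (R(q, W) = q²*W - 12 = W*q² - 12 = -12 + W*q²)
l*(-156 + R(B(1, 4), 12)) = 1*(-156 + (-12 + 12*4²)) = 1*(-156 + (-12 + 12*16)) = 1*(-156 + (-12 + 192)) = 1*(-156 + 180) = 1*24 = 24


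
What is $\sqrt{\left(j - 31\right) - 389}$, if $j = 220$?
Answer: $10 i \sqrt{2} \approx 14.142 i$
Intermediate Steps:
$\sqrt{\left(j - 31\right) - 389} = \sqrt{\left(220 - 31\right) - 389} = \sqrt{189 - 389} = \sqrt{-200} = 10 i \sqrt{2}$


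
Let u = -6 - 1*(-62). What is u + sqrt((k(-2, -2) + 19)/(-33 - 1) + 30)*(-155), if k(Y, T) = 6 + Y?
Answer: 56 - 155*sqrt(33898)/34 ≈ -783.34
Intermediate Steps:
u = 56 (u = -6 + 62 = 56)
u + sqrt((k(-2, -2) + 19)/(-33 - 1) + 30)*(-155) = 56 + sqrt(((6 - 2) + 19)/(-33 - 1) + 30)*(-155) = 56 + sqrt((4 + 19)/(-34) + 30)*(-155) = 56 + sqrt(23*(-1/34) + 30)*(-155) = 56 + sqrt(-23/34 + 30)*(-155) = 56 + sqrt(997/34)*(-155) = 56 + (sqrt(33898)/34)*(-155) = 56 - 155*sqrt(33898)/34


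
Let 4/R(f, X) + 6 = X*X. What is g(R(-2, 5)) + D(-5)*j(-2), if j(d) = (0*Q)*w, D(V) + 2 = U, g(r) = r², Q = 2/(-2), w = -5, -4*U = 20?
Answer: 16/361 ≈ 0.044321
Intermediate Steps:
U = -5 (U = -¼*20 = -5)
Q = -1 (Q = 2*(-½) = -1)
R(f, X) = 4/(-6 + X²) (R(f, X) = 4/(-6 + X*X) = 4/(-6 + X²))
D(V) = -7 (D(V) = -2 - 5 = -7)
j(d) = 0 (j(d) = (0*(-1))*(-5) = 0*(-5) = 0)
g(R(-2, 5)) + D(-5)*j(-2) = (4/(-6 + 5²))² - 7*0 = (4/(-6 + 25))² + 0 = (4/19)² + 0 = 16/361 + 0 = 16/361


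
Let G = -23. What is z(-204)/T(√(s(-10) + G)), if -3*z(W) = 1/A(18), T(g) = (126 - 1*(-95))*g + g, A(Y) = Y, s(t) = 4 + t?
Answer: I*√29/347652 ≈ 1.549e-5*I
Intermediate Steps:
T(g) = 222*g (T(g) = (126 + 95)*g + g = 221*g + g = 222*g)
z(W) = -1/54 (z(W) = -⅓/18 = -⅓*1/18 = -1/54)
z(-204)/T(√(s(-10) + G)) = -1/(222*√((4 - 10) - 23))/54 = -1/(222*√(-6 - 23))/54 = -(-I*√29/6438)/54 = -(-1)*I*√29/347652 = I*√29/347652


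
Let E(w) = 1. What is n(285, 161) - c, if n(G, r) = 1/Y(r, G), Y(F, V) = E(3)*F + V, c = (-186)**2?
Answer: -15429815/446 ≈ -34596.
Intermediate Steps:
c = 34596
Y(F, V) = F + V (Y(F, V) = 1*F + V = F + V)
n(G, r) = 1/(G + r) (n(G, r) = 1/(r + G) = 1/(G + r))
n(285, 161) - c = 1/(285 + 161) - 1*34596 = 1/446 - 34596 = -15429815/446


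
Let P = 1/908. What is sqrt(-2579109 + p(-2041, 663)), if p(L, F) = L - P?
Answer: I*sqrt(532016313627)/454 ≈ 1606.6*I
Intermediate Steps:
P = 1/908 ≈ 0.0011013
p(L, F) = -1/908 + L (p(L, F) = L - 1*1/908 = L - 1/908 = -1/908 + L)
sqrt(-2579109 + p(-2041, 663)) = sqrt(-2579109 + (-1/908 - 2041)) = sqrt(-2579109 - 1853229/908) = sqrt(-2343684201/908) = I*sqrt(532016313627)/454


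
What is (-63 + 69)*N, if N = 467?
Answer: 2802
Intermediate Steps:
(-63 + 69)*N = (-63 + 69)*467 = 6*467 = 2802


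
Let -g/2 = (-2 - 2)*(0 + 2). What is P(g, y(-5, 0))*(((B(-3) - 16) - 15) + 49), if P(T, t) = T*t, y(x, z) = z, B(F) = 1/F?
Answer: 0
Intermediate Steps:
g = 16 (g = -2*(-2 - 2)*(0 + 2) = -(-8)*2 = -2*(-8) = 16)
P(g, y(-5, 0))*(((B(-3) - 16) - 15) + 49) = (16*0)*(((1/(-3) - 16) - 15) + 49) = 0*(((-1/3 - 16) - 15) + 49) = 0*((-49/3 - 15) + 49) = 0*(-94/3 + 49) = 0*(53/3) = 0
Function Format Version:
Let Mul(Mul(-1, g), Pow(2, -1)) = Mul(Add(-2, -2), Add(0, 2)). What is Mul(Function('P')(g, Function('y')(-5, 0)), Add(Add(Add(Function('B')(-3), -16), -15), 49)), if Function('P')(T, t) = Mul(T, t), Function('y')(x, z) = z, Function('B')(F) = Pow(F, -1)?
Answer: 0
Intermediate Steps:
g = 16 (g = Mul(-2, Mul(Add(-2, -2), Add(0, 2))) = Mul(-2, Mul(-4, 2)) = Mul(-2, -8) = 16)
Mul(Function('P')(g, Function('y')(-5, 0)), Add(Add(Add(Function('B')(-3), -16), -15), 49)) = Mul(Mul(16, 0), Add(Add(Add(Pow(-3, -1), -16), -15), 49)) = Mul(0, Add(Add(Add(Rational(-1, 3), -16), -15), 49)) = Mul(0, Add(Add(Rational(-49, 3), -15), 49)) = Mul(0, Add(Rational(-94, 3), 49)) = Mul(0, Rational(53, 3)) = 0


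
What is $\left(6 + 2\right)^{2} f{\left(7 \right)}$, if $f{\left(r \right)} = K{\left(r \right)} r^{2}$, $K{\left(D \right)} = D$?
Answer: $21952$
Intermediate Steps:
$f{\left(r \right)} = r^{3}$ ($f{\left(r \right)} = r r^{2} = r^{3}$)
$\left(6 + 2\right)^{2} f{\left(7 \right)} = \left(6 + 2\right)^{2} \cdot 7^{3} = 8^{2} \cdot 343 = 64 \cdot 343 = 21952$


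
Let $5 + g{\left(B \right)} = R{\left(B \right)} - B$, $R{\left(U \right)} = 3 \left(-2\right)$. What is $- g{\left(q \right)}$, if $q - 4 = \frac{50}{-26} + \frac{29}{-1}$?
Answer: $- \frac{207}{13} \approx -15.923$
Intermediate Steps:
$q = - \frac{350}{13}$ ($q = 4 + \left(\frac{50}{-26} + \frac{29}{-1}\right) = 4 + \left(50 \left(- \frac{1}{26}\right) + 29 \left(-1\right)\right) = 4 - \frac{402}{13} = - \frac{350}{13} \approx -26.923$)
$R{\left(U \right)} = -6$
$g{\left(B \right)} = -11 - B$ ($g{\left(B \right)} = -5 - \left(6 + B\right) = -11 - B$)
$- g{\left(q \right)} = - (-11 - - \frac{350}{13}) = - (-11 + \frac{350}{13}) = \left(-1\right) \frac{207}{13} = - \frac{207}{13}$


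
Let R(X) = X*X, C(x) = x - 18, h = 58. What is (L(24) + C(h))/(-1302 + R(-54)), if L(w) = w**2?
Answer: 308/807 ≈ 0.38166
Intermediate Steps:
C(x) = -18 + x
R(X) = X**2
(L(24) + C(h))/(-1302 + R(-54)) = (24**2 + (-18 + 58))/(-1302 + (-54)**2) = (576 + 40)/(-1302 + 2916) = 616/1614 = 616*(1/1614) = 308/807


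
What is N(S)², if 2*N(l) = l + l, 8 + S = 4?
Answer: 16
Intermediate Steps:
S = -4 (S = -8 + 4 = -4)
N(l) = l (N(l) = (l + l)/2 = (2*l)/2 = l)
N(S)² = (-4)² = 16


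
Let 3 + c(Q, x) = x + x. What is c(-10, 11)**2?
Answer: 361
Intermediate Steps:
c(Q, x) = -3 + 2*x (c(Q, x) = -3 + (x + x) = -3 + 2*x)
c(-10, 11)**2 = (-3 + 2*11)**2 = (-3 + 22)**2 = 19**2 = 361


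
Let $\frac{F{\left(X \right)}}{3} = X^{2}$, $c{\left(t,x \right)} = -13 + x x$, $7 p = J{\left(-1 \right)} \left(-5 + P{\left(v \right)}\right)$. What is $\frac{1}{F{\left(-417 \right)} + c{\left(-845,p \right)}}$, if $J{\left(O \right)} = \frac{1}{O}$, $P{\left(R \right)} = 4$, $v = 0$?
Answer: $\frac{49}{25561047} \approx 1.917 \cdot 10^{-6}$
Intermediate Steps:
$p = \frac{1}{7}$ ($p = \frac{\frac{1}{-1} \left(-5 + 4\right)}{7} = \frac{\left(-1\right) \left(-1\right)}{7} = \frac{1}{7} \cdot 1 = \frac{1}{7} \approx 0.14286$)
$c{\left(t,x \right)} = -13 + x^{2}$
$F{\left(X \right)} = 3 X^{2}$
$\frac{1}{F{\left(-417 \right)} + c{\left(-845,p \right)}} = \frac{1}{3 \left(-417\right)^{2} - \left(13 - \left(\frac{1}{7}\right)^{2}\right)} = \frac{1}{3 \cdot 173889 + \left(-13 + \frac{1}{49}\right)} = \frac{1}{521667 - \frac{636}{49}} = \frac{1}{\frac{25561047}{49}} = \frac{49}{25561047}$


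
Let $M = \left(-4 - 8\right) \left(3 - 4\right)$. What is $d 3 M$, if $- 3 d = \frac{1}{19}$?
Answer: $- \frac{12}{19} \approx -0.63158$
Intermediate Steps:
$M = 12$ ($M = \left(-12\right) \left(-1\right) = 12$)
$d = - \frac{1}{57}$ ($d = - \frac{1}{3 \cdot 19} = \left(- \frac{1}{3}\right) \frac{1}{19} = - \frac{1}{57} \approx -0.017544$)
$d 3 M = \left(- \frac{1}{57}\right) 3 \cdot 12 = \left(- \frac{1}{19}\right) 12 = - \frac{12}{19}$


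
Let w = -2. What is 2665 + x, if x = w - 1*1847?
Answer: 816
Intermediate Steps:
x = -1849 (x = -2 - 1*1847 = -2 - 1847 = -1849)
2665 + x = 2665 - 1849 = 816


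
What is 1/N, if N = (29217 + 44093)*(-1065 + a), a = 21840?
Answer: 1/1523015250 ≈ 6.5659e-10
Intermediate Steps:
N = 1523015250 (N = (29217 + 44093)*(-1065 + 21840) = 73310*20775 = 1523015250)
1/N = 1/1523015250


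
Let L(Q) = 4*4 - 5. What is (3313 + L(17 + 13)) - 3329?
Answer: -5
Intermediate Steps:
L(Q) = 11 (L(Q) = 16 - 5 = 11)
(3313 + L(17 + 13)) - 3329 = (3313 + 11) - 3329 = 3324 - 3329 = -5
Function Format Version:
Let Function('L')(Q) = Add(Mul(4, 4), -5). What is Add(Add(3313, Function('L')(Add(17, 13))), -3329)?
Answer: -5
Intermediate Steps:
Function('L')(Q) = 11 (Function('L')(Q) = Add(16, -5) = 11)
Add(Add(3313, Function('L')(Add(17, 13))), -3329) = Add(Add(3313, 11), -3329) = Add(3324, -3329) = -5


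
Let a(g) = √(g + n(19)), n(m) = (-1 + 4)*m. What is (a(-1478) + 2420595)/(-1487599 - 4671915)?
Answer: -2420595/6159514 - 7*I*√29/6159514 ≈ -0.39298 - 6.12e-6*I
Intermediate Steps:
n(m) = 3*m
a(g) = √(57 + g) (a(g) = √(g + 3*19) = √(g + 57) = √(57 + g))
(a(-1478) + 2420595)/(-1487599 - 4671915) = (√(57 - 1478) + 2420595)/(-1487599 - 4671915) = (√(-1421) + 2420595)/(-6159514) = (7*I*√29 + 2420595)*(-1/6159514) = (2420595 + 7*I*√29)*(-1/6159514) = -2420595/6159514 - 7*I*√29/6159514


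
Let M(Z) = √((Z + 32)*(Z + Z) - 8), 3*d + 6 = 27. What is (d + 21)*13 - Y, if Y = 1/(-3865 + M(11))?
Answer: 5437176333/14937287 + √938/14937287 ≈ 364.00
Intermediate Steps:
d = 7 (d = -2 + (⅓)*27 = -2 + 9 = 7)
M(Z) = √(-8 + 2*Z*(32 + Z)) (M(Z) = √((32 + Z)*(2*Z) - 8) = √(2*Z*(32 + Z) - 8) = √(-8 + 2*Z*(32 + Z)))
Y = 1/(-3865 + √938) (Y = 1/(-3865 + √(-8 + 2*11² + 64*11)) = 1/(-3865 + √(-8 + 2*121 + 704)) = 1/(-3865 + √(-8 + 242 + 704)) = 1/(-3865 + √938) ≈ -0.00026080)
(d + 21)*13 - Y = (7 + 21)*13 - (-3865/14937287 - √938/14937287) = 28*13 + (3865/14937287 + √938/14937287) = 364 + (3865/14937287 + √938/14937287) = 5437176333/14937287 + √938/14937287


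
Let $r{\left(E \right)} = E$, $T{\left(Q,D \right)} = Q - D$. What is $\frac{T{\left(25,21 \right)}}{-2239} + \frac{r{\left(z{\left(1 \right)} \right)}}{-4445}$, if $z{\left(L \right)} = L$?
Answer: $- \frac{20019}{9952355} \approx -0.0020115$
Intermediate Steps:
$\frac{T{\left(25,21 \right)}}{-2239} + \frac{r{\left(z{\left(1 \right)} \right)}}{-4445} = \frac{25 - 21}{-2239} + 1 \frac{1}{-4445} = \left(25 - 21\right) \left(- \frac{1}{2239}\right) + 1 \left(- \frac{1}{4445}\right) = 4 \left(- \frac{1}{2239}\right) - \frac{1}{4445} = - \frac{4}{2239} - \frac{1}{4445} = - \frac{20019}{9952355}$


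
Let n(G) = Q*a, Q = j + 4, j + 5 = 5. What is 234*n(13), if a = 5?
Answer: 4680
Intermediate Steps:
j = 0 (j = -5 + 5 = 0)
Q = 4 (Q = 0 + 4 = 4)
n(G) = 20 (n(G) = 4*5 = 20)
234*n(13) = 234*20 = 4680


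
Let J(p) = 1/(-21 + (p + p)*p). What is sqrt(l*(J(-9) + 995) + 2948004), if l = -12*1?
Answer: 2*sqrt(1621441297)/47 ≈ 1713.5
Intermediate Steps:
l = -12
J(p) = 1/(-21 + 2*p**2) (J(p) = 1/(-21 + (2*p)*p) = 1/(-21 + 2*p**2))
sqrt(l*(J(-9) + 995) + 2948004) = sqrt(-12*(1/(-21 + 2*(-9)**2) + 995) + 2948004) = sqrt(-12*(1/(-21 + 2*81) + 995) + 2948004) = sqrt(-12*(1/(-21 + 162) + 995) + 2948004) = sqrt(-12*(1/141 + 995) + 2948004) = sqrt(-12*140296/141 + 2948004) = sqrt(-561184/47 + 2948004) = sqrt(137995004/47) = 2*sqrt(1621441297)/47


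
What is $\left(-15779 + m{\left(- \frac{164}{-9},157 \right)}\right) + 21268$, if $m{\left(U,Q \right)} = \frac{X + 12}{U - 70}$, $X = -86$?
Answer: $\frac{1279270}{233} \approx 5490.4$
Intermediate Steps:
$m{\left(U,Q \right)} = - \frac{74}{-70 + U}$ ($m{\left(U,Q \right)} = \frac{-86 + 12}{U - 70} = - \frac{74}{-70 + U}$)
$\left(-15779 + m{\left(- \frac{164}{-9},157 \right)}\right) + 21268 = \left(-15779 - \frac{74}{-70 - \frac{164}{-9}}\right) + 21268 = \left(-15779 - \frac{74}{-70 - - \frac{164}{9}}\right) + 21268 = \left(-15779 - \frac{74}{-70 + \frac{164}{9}}\right) + 21268 = \left(-15779 - \frac{74}{- \frac{466}{9}}\right) + 21268 = \left(-15779 - - \frac{333}{233}\right) + 21268 = \left(-15779 + \frac{333}{233}\right) + 21268 = - \frac{3676174}{233} + 21268 = \frac{1279270}{233}$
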